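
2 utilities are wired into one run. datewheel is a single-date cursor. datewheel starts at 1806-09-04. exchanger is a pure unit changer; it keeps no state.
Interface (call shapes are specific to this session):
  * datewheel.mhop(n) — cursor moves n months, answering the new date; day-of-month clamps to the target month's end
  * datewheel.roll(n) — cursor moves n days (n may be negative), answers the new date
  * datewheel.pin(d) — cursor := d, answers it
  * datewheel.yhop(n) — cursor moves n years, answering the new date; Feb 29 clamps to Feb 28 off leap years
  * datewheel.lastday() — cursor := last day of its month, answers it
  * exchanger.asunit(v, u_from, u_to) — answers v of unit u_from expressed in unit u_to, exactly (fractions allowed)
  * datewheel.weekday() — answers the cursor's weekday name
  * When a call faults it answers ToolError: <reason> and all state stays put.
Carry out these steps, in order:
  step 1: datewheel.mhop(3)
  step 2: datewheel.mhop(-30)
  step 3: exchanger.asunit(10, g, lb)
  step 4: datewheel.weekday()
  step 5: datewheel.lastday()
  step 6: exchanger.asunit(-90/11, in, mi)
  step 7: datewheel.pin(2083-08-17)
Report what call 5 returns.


==> datewheel.mhop(n='3')
<== 1806-12-04
==> datewheel.mhop(n='-30')
<== 1804-06-04
==> exchanger.asunit(v='10', u_from='g', u_to='lb')
<== 1000000/45359237
==> datewheel.weekday()
<== Monday
==> datewheel.lastday()
<== 1804-06-30
==> exchanger.asunit(v='-90/11', u_from='in', u_to='mi')
<== -1/7744
==> datewheel.pin(d='2083-08-17')
<== 2083-08-17

Answer: 1804-06-30


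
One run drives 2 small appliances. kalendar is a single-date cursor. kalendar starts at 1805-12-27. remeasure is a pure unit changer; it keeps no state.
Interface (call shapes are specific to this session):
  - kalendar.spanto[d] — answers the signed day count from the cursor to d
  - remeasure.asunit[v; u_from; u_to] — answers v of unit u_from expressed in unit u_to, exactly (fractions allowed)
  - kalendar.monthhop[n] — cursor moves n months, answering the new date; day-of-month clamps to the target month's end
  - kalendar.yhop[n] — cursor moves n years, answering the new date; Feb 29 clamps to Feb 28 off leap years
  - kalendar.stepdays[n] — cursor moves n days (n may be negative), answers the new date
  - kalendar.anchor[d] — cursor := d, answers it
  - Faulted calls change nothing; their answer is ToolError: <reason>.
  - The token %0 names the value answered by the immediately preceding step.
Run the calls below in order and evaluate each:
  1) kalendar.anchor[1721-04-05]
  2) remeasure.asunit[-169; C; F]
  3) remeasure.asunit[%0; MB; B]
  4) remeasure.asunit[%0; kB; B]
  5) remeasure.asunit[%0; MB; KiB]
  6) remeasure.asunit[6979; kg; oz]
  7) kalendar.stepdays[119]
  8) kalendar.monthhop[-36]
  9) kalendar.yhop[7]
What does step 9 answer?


CALL kalendar.anchor[1721-04-05]
RET  1721-04-05
CALL remeasure.asunit[-169; C; F]
RET  -1361/5
CALL remeasure.asunit[%0; MB; B]
RET  -272200000
CALL remeasure.asunit[%0; kB; B]
RET  -272200000000
CALL remeasure.asunit[%0; MB; KiB]
RET  -265820312500000
CALL remeasure.asunit[6979; kg; oz]
RET  1595200000000/6479891
CALL kalendar.stepdays[119]
RET  1721-08-02
CALL kalendar.monthhop[-36]
RET  1718-08-02
CALL kalendar.yhop[7]
RET  1725-08-02

Answer: 1725-08-02


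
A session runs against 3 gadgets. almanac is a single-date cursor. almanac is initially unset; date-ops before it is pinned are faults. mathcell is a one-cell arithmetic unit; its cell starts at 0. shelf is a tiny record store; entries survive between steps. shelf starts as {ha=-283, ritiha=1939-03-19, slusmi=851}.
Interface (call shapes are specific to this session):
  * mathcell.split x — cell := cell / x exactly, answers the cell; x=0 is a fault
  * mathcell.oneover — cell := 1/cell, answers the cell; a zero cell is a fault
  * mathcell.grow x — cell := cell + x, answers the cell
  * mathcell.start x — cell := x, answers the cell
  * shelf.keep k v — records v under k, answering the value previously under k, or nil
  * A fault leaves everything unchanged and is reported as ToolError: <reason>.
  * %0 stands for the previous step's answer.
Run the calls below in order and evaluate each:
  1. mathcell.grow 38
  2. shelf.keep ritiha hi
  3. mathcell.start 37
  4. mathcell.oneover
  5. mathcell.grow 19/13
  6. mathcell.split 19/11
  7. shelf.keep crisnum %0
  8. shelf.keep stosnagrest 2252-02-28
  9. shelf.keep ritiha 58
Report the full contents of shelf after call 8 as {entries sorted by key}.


Answer: {crisnum=7876/9139, ha=-283, ritiha=hi, slusmi=851, stosnagrest=2252-02-28}

Derivation:
~$ grow x→38
= 38
~$ keep k→ritiha v→hi
= 1939-03-19
~$ start x→37
= 37
~$ oneover
= 1/37
~$ grow x→19/13
= 716/481
~$ split x→19/11
= 7876/9139
~$ keep k→crisnum v→%0
= nil
~$ keep k→stosnagrest v→2252-02-28
= nil
~$ keep k→ritiha v→58
= hi


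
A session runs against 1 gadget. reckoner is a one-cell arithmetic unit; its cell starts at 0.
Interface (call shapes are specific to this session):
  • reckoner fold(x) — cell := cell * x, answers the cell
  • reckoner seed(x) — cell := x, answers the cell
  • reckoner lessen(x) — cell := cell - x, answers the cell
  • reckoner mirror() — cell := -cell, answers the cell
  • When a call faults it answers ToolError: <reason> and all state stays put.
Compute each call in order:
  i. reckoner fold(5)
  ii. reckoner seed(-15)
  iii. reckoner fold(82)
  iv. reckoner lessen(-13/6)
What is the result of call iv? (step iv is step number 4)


Answer: -7367/6

Derivation:
[in] reckoner fold x='5'
[out] 0
[in] reckoner seed x='-15'
[out] -15
[in] reckoner fold x='82'
[out] -1230
[in] reckoner lessen x='-13/6'
[out] -7367/6


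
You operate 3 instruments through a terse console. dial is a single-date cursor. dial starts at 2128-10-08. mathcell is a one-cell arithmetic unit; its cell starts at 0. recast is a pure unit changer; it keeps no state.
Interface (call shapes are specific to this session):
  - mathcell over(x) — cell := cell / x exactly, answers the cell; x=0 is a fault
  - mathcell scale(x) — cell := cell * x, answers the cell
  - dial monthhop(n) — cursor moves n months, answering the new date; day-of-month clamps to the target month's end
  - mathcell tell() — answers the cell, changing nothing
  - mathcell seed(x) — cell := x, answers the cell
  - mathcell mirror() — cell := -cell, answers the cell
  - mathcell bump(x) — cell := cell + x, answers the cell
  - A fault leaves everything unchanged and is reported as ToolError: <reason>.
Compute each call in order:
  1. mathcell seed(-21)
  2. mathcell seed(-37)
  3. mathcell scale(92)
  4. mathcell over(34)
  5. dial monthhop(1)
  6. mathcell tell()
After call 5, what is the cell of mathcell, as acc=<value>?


Act: mathcell seed[x→-21]
Obs: -21
Act: mathcell seed[x→-37]
Obs: -37
Act: mathcell scale[x→92]
Obs: -3404
Act: mathcell over[x→34]
Obs: -1702/17
Act: dial monthhop[n→1]
Obs: 2128-11-08
Act: mathcell tell[]
Obs: -1702/17

Answer: acc=-1702/17


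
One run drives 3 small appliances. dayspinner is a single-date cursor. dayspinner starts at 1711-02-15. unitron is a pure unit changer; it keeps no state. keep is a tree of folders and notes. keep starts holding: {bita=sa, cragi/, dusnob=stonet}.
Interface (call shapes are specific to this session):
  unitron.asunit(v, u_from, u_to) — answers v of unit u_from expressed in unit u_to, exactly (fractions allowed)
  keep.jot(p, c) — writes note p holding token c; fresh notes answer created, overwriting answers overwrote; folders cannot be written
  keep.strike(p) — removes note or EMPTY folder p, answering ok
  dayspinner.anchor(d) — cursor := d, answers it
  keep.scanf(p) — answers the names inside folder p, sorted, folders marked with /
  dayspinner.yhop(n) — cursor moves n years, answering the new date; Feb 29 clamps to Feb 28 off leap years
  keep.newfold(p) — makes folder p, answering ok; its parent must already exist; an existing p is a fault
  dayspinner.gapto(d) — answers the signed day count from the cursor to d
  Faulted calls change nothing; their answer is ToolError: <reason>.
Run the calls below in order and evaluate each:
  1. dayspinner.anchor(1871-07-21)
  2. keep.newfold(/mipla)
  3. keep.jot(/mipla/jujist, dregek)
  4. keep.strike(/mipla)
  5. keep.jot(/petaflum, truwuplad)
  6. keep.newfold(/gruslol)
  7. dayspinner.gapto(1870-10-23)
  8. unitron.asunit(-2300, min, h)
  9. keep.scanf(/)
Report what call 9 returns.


Do: dayspinner.anchor[d→1871-07-21]
See: 1871-07-21
Do: keep.newfold[p→/mipla]
See: ok
Do: keep.jot[p→/mipla/jujist; c→dregek]
See: created
Do: keep.strike[p→/mipla]
See: ToolError: not empty
Do: keep.jot[p→/petaflum; c→truwuplad]
See: created
Do: keep.newfold[p→/gruslol]
See: ok
Do: dayspinner.gapto[d→1870-10-23]
See: -271
Do: unitron.asunit[v→-2300; u_from→min; u_to→h]
See: -115/3
Do: keep.scanf[p→/]
See: [bita, cragi/, dusnob, gruslol/, mipla/, petaflum]

Answer: [bita, cragi/, dusnob, gruslol/, mipla/, petaflum]


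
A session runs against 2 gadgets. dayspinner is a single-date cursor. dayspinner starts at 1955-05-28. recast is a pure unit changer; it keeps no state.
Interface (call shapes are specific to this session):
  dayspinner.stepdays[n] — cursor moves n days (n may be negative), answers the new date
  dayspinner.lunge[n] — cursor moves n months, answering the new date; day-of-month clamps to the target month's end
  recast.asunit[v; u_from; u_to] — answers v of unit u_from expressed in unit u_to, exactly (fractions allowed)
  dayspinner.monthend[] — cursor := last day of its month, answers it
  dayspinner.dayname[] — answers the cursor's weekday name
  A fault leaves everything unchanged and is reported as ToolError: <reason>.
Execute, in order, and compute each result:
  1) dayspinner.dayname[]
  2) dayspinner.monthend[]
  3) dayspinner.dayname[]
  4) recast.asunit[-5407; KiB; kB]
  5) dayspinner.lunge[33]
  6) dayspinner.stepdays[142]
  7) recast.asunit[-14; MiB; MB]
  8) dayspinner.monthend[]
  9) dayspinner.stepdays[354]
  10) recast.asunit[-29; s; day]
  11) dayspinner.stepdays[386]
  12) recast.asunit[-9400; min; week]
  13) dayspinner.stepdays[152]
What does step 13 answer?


# 1. dayspinner.dayname() ~> Saturday
# 2. dayspinner.monthend() ~> 1955-05-31
# 3. dayspinner.dayname() ~> Tuesday
# 4. recast.asunit(-5407, KiB, kB) ~> -692096/125
# 5. dayspinner.lunge(33) ~> 1958-02-28
# 6. dayspinner.stepdays(142) ~> 1958-07-20
# 7. recast.asunit(-14, MiB, MB) ~> -229376/15625
# 8. dayspinner.monthend() ~> 1958-07-31
# 9. dayspinner.stepdays(354) ~> 1959-07-20
# 10. recast.asunit(-29, s, day) ~> -29/86400
# 11. dayspinner.stepdays(386) ~> 1960-08-09
# 12. recast.asunit(-9400, min, week) ~> -235/252
# 13. dayspinner.stepdays(152) ~> 1961-01-08

Answer: 1961-01-08


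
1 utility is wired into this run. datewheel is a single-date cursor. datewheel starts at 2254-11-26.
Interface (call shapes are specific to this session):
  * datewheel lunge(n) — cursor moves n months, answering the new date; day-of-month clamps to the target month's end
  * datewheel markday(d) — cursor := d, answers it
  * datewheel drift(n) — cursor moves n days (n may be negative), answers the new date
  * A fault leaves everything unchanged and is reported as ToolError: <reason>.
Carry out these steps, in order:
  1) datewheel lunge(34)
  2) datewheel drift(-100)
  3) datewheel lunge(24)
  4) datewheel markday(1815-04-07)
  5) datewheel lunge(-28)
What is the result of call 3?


·→ datewheel lunge(34)
·← 2257-09-26
·→ datewheel drift(-100)
·← 2257-06-18
·→ datewheel lunge(24)
·← 2259-06-18
·→ datewheel markday(1815-04-07)
·← 1815-04-07
·→ datewheel lunge(-28)
·← 1812-12-07

Answer: 2259-06-18


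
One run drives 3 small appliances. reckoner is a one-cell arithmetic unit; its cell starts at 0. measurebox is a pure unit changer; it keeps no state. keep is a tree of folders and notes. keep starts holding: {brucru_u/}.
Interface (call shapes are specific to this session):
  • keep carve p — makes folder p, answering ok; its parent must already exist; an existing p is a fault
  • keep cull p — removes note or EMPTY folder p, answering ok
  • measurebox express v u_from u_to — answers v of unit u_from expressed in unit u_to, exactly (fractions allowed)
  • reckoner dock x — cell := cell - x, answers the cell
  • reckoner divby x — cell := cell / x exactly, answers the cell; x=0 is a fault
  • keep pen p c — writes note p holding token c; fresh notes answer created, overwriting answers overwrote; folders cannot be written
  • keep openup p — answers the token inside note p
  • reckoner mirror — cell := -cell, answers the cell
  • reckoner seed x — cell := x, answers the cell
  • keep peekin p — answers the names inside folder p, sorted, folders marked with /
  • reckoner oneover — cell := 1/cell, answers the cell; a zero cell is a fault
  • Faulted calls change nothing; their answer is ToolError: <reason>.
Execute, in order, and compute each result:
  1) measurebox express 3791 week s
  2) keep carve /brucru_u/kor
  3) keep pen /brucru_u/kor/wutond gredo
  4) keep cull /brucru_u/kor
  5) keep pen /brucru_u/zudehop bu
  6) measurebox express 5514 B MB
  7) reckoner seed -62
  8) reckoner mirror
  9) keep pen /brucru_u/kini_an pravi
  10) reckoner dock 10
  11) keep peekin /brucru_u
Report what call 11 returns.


[in] measurebox express 3791 week s
:: 2292796800
[in] keep carve /brucru_u/kor
:: ok
[in] keep pen /brucru_u/kor/wutond gredo
:: created
[in] keep cull /brucru_u/kor
:: ToolError: not empty
[in] keep pen /brucru_u/zudehop bu
:: created
[in] measurebox express 5514 B MB
:: 2757/500000
[in] reckoner seed -62
:: -62
[in] reckoner mirror
:: 62
[in] keep pen /brucru_u/kini_an pravi
:: created
[in] reckoner dock 10
:: 52
[in] keep peekin /brucru_u
:: [kini_an, kor/, zudehop]

Answer: [kini_an, kor/, zudehop]


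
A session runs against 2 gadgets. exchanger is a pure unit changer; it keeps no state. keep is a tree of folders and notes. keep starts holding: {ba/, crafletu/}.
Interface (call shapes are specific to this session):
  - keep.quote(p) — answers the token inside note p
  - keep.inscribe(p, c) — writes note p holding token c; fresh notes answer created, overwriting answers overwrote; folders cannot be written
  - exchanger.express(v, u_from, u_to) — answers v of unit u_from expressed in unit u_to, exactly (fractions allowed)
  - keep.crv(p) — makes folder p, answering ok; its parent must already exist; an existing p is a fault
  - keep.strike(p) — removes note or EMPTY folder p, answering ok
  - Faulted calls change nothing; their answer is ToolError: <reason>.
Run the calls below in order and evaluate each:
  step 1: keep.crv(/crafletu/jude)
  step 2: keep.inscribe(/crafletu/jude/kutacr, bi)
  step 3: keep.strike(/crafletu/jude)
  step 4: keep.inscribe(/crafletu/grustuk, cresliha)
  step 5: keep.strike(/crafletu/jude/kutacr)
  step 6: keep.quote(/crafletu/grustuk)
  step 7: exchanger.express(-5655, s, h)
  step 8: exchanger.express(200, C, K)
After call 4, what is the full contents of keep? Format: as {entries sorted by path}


Answer: {ba/, crafletu/, crafletu/grustuk=cresliha, crafletu/jude/, crafletu/jude/kutacr=bi}

Derivation:
Act: keep.crv[p: /crafletu/jude]
Obs: ok
Act: keep.inscribe[p: /crafletu/jude/kutacr; c: bi]
Obs: created
Act: keep.strike[p: /crafletu/jude]
Obs: ToolError: not empty
Act: keep.inscribe[p: /crafletu/grustuk; c: cresliha]
Obs: created
Act: keep.strike[p: /crafletu/jude/kutacr]
Obs: ok
Act: keep.quote[p: /crafletu/grustuk]
Obs: cresliha
Act: exchanger.express[v: -5655; u_from: s; u_to: h]
Obs: -377/240
Act: exchanger.express[v: 200; u_from: C; u_to: K]
Obs: 9463/20


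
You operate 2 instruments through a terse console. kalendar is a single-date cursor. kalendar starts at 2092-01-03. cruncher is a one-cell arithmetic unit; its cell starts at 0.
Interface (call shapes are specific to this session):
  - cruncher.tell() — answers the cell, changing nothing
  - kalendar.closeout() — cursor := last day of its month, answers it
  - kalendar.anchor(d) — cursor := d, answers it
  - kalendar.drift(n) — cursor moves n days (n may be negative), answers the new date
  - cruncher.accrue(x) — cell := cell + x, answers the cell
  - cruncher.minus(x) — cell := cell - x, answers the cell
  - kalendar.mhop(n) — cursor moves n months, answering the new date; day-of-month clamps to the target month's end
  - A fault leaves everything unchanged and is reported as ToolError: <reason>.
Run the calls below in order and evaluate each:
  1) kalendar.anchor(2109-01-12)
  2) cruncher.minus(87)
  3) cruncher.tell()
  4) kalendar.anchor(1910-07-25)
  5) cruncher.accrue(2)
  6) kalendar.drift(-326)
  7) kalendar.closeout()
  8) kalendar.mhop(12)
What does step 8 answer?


Invoking kalendar.anchor using 2109-01-12, and observe 2109-01-12.
I try cruncher.minus using 87, which returns -87.
Now I run cruncher.tell(), and get -87.
Calling kalendar.anchor using 1910-07-25, and get 1910-07-25.
Using cruncher.accrue using 2, and observe -85.
Using kalendar.drift using -326, — result: 1909-09-02.
I run kalendar.closeout, → 1909-09-30.
I invoke kalendar.mhop using 12, — result: 1910-09-30.

Answer: 1910-09-30


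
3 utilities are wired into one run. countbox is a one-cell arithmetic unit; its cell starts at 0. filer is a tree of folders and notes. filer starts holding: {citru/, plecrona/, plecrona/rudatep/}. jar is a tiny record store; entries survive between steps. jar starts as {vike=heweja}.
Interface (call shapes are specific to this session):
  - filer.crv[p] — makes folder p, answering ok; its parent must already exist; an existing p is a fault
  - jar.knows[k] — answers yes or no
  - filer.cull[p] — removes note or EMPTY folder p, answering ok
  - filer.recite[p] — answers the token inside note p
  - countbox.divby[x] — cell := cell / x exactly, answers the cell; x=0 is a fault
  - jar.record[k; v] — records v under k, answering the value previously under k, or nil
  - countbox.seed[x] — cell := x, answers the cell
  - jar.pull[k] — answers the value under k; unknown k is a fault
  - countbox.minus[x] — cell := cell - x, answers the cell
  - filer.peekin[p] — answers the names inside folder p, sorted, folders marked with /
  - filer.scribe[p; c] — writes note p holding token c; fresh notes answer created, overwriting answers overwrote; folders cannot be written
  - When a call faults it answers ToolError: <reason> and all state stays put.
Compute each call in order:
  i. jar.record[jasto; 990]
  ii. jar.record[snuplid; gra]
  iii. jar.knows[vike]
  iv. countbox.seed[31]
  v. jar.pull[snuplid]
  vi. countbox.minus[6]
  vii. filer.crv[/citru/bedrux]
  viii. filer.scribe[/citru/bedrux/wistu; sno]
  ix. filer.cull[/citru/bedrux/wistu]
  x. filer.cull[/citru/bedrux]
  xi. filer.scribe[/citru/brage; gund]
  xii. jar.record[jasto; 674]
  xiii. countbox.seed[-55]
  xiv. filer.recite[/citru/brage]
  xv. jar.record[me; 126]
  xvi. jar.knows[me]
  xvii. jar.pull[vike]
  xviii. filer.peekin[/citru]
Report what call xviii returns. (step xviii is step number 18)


Answer: [brage]

Derivation:
Invoking jar.record with k=jasto, v=990, giving nil.
Using jar.record with k=snuplid, v=gra, → nil.
Calling jar.knows with k=vike: yes.
I use countbox.seed with x=31, giving 31.
I run jar.pull with k=snuplid, and get gra.
I try countbox.minus with x=6: 25.
Calling filer.crv with p=/citru/bedrux, which returns ok.
Now I run filer.scribe with p=/citru/bedrux/wistu, c=sno, and observe created.
I call filer.cull with p=/citru/bedrux/wistu, yielding ok.
Calling filer.cull with p=/citru/bedrux, which returns ok.
Calling filer.scribe with p=/citru/brage, c=gund, and observe created.
Calling jar.record with k=jasto, v=674, and see 990.
Invoking countbox.seed with x=-55, and see -55.
Using filer.recite with p=/citru/brage, and get gund.
Using jar.record with k=me, v=126, and observe nil.
Invoking jar.knows with k=me, giving yes.
I use jar.pull with k=vike, and see heweja.
I call filer.peekin with p=/citru, and see [brage].


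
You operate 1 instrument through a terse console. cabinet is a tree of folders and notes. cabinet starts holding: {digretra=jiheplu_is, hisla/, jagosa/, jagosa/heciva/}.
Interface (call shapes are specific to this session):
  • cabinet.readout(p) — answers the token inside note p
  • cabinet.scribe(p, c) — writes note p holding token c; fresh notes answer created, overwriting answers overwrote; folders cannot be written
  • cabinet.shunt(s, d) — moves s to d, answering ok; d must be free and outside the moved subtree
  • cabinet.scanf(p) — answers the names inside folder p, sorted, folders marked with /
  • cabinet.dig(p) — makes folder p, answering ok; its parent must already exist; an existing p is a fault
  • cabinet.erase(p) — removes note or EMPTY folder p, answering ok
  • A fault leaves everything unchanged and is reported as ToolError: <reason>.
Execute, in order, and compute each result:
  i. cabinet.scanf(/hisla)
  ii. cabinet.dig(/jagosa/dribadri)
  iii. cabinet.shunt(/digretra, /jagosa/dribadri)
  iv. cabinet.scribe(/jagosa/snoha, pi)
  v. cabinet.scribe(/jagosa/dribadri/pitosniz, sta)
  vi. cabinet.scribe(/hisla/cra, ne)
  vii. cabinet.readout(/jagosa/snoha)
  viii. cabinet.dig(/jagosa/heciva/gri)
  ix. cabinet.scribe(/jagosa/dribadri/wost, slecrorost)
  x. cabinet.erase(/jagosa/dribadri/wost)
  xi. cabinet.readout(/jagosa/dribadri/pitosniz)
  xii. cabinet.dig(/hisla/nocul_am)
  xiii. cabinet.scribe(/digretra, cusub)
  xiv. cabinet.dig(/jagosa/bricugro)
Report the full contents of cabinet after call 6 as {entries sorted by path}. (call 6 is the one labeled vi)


Answer: {digretra=jiheplu_is, hisla/, hisla/cra=ne, jagosa/, jagosa/dribadri/, jagosa/dribadri/pitosniz=sta, jagosa/heciva/, jagosa/snoha=pi}

Derivation:
> cabinet.scanf /hisla
  []
> cabinet.dig /jagosa/dribadri
  ok
> cabinet.shunt /digretra /jagosa/dribadri
  ToolError: exists
> cabinet.scribe /jagosa/snoha pi
  created
> cabinet.scribe /jagosa/dribadri/pitosniz sta
  created
> cabinet.scribe /hisla/cra ne
  created
> cabinet.readout /jagosa/snoha
  pi
> cabinet.dig /jagosa/heciva/gri
  ok
> cabinet.scribe /jagosa/dribadri/wost slecrorost
  created
> cabinet.erase /jagosa/dribadri/wost
  ok
> cabinet.readout /jagosa/dribadri/pitosniz
  sta
> cabinet.dig /hisla/nocul_am
  ok
> cabinet.scribe /digretra cusub
  overwrote
> cabinet.dig /jagosa/bricugro
  ok


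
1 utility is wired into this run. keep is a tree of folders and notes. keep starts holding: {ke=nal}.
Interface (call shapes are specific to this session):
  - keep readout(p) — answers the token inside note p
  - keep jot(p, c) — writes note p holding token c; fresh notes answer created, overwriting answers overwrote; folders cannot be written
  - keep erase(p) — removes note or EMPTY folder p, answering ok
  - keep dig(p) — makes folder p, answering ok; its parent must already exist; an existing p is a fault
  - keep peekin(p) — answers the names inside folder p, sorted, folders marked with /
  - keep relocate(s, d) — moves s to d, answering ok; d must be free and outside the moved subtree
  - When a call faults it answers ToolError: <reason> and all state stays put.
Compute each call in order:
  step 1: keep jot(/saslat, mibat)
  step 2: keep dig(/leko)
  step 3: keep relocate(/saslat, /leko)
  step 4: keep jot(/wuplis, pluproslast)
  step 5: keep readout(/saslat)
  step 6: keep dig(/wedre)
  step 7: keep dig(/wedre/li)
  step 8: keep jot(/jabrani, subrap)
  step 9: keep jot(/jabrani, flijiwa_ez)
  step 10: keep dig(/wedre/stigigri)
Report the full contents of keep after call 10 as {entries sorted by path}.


Answer: {jabrani=flijiwa_ez, ke=nal, leko/, saslat=mibat, wedre/, wedre/li/, wedre/stigigri/, wuplis=pluproslast}

Derivation:
;; keep jot(p→/saslat, c→mibat) : created
;; keep dig(p→/leko) : ok
;; keep relocate(s→/saslat, d→/leko) : ToolError: exists
;; keep jot(p→/wuplis, c→pluproslast) : created
;; keep readout(p→/saslat) : mibat
;; keep dig(p→/wedre) : ok
;; keep dig(p→/wedre/li) : ok
;; keep jot(p→/jabrani, c→subrap) : created
;; keep jot(p→/jabrani, c→flijiwa_ez) : overwrote
;; keep dig(p→/wedre/stigigri) : ok


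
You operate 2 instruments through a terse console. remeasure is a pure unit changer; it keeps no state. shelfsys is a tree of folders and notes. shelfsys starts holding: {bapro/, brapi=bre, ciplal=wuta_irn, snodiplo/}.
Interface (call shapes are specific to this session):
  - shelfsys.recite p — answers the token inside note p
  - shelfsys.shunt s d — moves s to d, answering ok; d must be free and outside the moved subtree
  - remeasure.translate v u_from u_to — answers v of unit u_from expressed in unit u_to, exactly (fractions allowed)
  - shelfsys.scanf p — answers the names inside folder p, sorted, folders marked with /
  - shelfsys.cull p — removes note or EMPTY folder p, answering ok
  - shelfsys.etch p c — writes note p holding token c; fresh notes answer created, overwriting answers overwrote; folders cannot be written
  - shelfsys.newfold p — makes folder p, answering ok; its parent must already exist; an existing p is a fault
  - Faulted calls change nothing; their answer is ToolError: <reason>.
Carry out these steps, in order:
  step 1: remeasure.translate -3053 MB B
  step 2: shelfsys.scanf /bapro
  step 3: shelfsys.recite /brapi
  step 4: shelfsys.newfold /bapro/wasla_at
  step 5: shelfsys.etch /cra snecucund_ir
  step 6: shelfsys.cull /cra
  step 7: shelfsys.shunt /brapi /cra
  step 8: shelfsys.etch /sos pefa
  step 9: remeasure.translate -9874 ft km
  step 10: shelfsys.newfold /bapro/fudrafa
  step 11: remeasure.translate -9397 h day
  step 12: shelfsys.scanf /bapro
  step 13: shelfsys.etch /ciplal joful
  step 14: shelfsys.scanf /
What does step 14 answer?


Answer: [bapro/, ciplal, cra, snodiplo/, sos]

Derivation:
>> remeasure.translate(v=-3053, u_from=MB, u_to=B)
<< -3053000000
>> shelfsys.scanf(p=/bapro)
<< []
>> shelfsys.recite(p=/brapi)
<< bre
>> shelfsys.newfold(p=/bapro/wasla_at)
<< ok
>> shelfsys.etch(p=/cra, c=snecucund_ir)
<< created
>> shelfsys.cull(p=/cra)
<< ok
>> shelfsys.shunt(s=/brapi, d=/cra)
<< ok
>> shelfsys.etch(p=/sos, c=pefa)
<< created
>> remeasure.translate(v=-9874, u_from=ft, u_to=km)
<< -1880997/625000
>> shelfsys.newfold(p=/bapro/fudrafa)
<< ok
>> remeasure.translate(v=-9397, u_from=h, u_to=day)
<< -9397/24
>> shelfsys.scanf(p=/bapro)
<< [fudrafa/, wasla_at/]
>> shelfsys.etch(p=/ciplal, c=joful)
<< overwrote
>> shelfsys.scanf(p=/)
<< [bapro/, ciplal, cra, snodiplo/, sos]


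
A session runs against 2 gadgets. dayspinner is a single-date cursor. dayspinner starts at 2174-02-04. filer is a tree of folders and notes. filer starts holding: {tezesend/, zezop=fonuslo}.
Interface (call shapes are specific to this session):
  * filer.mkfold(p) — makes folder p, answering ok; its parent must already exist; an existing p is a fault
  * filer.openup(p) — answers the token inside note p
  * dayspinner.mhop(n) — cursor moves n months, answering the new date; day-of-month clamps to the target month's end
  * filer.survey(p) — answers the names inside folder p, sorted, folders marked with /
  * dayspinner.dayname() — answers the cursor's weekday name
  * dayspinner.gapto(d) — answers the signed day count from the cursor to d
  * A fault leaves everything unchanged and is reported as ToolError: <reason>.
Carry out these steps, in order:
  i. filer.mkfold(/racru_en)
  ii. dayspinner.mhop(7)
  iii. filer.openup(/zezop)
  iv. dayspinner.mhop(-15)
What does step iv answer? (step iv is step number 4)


[in] mkfold p='/racru_en'
:: ok
[in] mhop n='7'
:: 2174-09-04
[in] openup p='/zezop'
:: fonuslo
[in] mhop n='-15'
:: 2173-06-04

Answer: 2173-06-04


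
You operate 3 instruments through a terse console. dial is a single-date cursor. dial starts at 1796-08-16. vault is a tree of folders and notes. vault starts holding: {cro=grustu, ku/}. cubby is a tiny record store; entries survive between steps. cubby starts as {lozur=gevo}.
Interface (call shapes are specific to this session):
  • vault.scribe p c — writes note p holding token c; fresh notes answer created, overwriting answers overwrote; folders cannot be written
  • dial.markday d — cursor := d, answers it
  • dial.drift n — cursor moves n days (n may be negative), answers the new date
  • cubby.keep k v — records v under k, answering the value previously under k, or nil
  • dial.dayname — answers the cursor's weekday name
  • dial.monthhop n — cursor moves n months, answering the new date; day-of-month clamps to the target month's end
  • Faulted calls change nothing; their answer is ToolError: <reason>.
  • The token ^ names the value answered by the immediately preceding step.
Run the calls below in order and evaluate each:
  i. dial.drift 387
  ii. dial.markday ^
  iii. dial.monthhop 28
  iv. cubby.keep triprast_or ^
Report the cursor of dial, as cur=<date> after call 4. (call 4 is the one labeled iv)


Answer: cur=1800-01-07

Derivation:
→ dial.drift(387)
← 1797-09-07
→ dial.markday(^)
← 1797-09-07
→ dial.monthhop(28)
← 1800-01-07
→ cubby.keep(triprast_or, ^)
← nil


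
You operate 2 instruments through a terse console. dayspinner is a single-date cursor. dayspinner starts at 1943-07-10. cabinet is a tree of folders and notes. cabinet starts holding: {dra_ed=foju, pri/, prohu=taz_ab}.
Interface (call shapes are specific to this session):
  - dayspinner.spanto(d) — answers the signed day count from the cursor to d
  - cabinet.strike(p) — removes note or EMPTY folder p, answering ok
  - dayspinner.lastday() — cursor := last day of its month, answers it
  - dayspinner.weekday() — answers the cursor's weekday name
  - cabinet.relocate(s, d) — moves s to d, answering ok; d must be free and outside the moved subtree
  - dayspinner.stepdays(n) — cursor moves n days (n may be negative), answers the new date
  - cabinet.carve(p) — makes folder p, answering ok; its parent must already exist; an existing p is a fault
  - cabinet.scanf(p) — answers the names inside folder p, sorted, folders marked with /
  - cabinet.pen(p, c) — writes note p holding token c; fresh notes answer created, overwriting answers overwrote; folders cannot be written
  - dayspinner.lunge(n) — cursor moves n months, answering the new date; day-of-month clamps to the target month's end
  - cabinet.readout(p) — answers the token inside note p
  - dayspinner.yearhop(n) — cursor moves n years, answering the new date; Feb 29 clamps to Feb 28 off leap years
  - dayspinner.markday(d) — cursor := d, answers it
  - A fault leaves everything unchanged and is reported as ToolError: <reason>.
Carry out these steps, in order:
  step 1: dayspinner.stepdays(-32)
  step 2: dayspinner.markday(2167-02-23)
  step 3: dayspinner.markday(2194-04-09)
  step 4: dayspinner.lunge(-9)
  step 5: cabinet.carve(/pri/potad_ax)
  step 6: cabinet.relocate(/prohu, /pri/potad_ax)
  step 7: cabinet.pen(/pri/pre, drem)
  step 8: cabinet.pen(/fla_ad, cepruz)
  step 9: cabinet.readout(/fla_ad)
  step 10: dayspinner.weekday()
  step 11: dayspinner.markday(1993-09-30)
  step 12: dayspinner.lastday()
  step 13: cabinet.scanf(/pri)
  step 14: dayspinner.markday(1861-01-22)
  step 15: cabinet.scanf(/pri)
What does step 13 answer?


$ dayspinner.stepdays n=-32
= 1943-06-08
$ dayspinner.markday d=2167-02-23
= 2167-02-23
$ dayspinner.markday d=2194-04-09
= 2194-04-09
$ dayspinner.lunge n=-9
= 2193-07-09
$ cabinet.carve p=/pri/potad_ax
= ok
$ cabinet.relocate s=/prohu d=/pri/potad_ax
= ToolError: exists
$ cabinet.pen p=/pri/pre c=drem
= created
$ cabinet.pen p=/fla_ad c=cepruz
= created
$ cabinet.readout p=/fla_ad
= cepruz
$ dayspinner.weekday
= Tuesday
$ dayspinner.markday d=1993-09-30
= 1993-09-30
$ dayspinner.lastday
= 1993-09-30
$ cabinet.scanf p=/pri
= [potad_ax/, pre]
$ dayspinner.markday d=1861-01-22
= 1861-01-22
$ cabinet.scanf p=/pri
= [potad_ax/, pre]

Answer: [potad_ax/, pre]


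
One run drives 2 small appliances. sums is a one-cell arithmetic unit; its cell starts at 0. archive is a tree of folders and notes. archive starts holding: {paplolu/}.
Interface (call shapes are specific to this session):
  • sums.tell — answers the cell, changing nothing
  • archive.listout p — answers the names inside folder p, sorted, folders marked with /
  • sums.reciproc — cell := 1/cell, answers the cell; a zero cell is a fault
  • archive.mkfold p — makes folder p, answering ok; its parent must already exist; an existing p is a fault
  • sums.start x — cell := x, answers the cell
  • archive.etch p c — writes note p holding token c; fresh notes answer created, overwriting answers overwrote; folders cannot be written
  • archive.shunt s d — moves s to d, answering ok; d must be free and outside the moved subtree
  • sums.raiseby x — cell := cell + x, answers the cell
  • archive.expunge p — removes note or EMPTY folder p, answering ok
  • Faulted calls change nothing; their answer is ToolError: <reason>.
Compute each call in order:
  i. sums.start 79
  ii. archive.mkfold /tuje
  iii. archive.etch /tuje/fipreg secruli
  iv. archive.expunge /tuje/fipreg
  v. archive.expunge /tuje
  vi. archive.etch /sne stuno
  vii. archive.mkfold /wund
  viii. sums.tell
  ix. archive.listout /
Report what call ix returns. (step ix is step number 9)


I run sums.start on x: 79: 79.
Invoking archive.mkfold on p: /tuje, which returns ok.
I call archive.etch on p: /tuje/fipreg, c: secruli, yielding created.
I run archive.expunge on p: /tuje/fipreg, and see ok.
Then archive.expunge on p: /tuje, — result: ok.
I use archive.etch on p: /sne, c: stuno, — result: created.
I invoke archive.mkfold on p: /wund, and observe ok.
Invoking sums.tell, giving 79.
I call archive.listout on p: /, — result: [paplolu/, sne, wund/].

Answer: [paplolu/, sne, wund/]


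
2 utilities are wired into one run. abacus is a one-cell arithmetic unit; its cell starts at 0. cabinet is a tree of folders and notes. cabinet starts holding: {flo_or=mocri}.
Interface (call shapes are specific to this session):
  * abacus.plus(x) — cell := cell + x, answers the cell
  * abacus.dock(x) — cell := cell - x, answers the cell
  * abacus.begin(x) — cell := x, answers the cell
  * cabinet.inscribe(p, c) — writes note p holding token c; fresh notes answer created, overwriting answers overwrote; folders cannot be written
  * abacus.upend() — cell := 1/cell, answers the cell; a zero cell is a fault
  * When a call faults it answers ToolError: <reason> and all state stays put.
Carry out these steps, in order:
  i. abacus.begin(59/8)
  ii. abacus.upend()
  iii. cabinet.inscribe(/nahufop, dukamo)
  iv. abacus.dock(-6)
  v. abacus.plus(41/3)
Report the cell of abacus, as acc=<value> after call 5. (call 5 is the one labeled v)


Answer: acc=3505/177

Derivation:
$ abacus.begin x=59/8
[out] 59/8
$ abacus.upend
[out] 8/59
$ cabinet.inscribe p=/nahufop c=dukamo
[out] created
$ abacus.dock x=-6
[out] 362/59
$ abacus.plus x=41/3
[out] 3505/177


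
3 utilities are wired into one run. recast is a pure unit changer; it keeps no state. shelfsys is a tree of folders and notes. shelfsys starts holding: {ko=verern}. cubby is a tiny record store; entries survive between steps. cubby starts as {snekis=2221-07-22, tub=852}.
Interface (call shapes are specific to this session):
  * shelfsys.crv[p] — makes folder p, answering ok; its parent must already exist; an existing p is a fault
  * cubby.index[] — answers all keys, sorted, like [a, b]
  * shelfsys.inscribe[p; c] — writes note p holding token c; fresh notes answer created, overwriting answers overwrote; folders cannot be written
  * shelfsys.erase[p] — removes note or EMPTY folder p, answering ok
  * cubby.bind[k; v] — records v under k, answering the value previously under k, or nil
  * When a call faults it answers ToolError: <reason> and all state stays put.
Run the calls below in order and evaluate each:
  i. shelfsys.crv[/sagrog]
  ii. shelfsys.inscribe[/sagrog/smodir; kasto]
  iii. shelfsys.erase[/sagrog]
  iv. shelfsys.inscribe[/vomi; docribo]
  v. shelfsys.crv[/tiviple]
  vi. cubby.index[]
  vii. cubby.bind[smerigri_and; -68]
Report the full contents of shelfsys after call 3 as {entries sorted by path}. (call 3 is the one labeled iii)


·→ shelfsys.crv(p: /sagrog)
·← ok
·→ shelfsys.inscribe(p: /sagrog/smodir, c: kasto)
·← created
·→ shelfsys.erase(p: /sagrog)
·← ToolError: not empty
·→ shelfsys.inscribe(p: /vomi, c: docribo)
·← created
·→ shelfsys.crv(p: /tiviple)
·← ok
·→ cubby.index()
·← [snekis, tub]
·→ cubby.bind(k: smerigri_and, v: -68)
·← nil

Answer: {ko=verern, sagrog/, sagrog/smodir=kasto}


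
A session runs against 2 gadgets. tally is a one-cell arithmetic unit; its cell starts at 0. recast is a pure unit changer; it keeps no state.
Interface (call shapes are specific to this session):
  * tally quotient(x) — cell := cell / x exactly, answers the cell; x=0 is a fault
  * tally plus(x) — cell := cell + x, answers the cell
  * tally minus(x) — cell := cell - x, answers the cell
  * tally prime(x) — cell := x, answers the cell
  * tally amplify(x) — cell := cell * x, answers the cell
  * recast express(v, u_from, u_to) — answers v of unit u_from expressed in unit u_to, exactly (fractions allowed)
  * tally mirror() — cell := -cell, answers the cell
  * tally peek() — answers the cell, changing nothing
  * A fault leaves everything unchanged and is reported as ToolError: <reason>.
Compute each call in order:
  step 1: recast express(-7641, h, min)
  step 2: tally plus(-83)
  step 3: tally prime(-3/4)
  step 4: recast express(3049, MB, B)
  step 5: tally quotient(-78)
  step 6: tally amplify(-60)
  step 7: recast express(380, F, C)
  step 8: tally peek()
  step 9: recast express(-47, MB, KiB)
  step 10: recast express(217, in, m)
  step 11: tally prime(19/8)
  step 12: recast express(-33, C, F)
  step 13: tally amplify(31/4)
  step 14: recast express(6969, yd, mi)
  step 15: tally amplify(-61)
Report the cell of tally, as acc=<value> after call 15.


! 1. recast express(v: -7641, u_from: h, u_to: min) -> -458460
! 2. tally plus(x: -83) -> -83
! 3. tally prime(x: -3/4) -> -3/4
! 4. recast express(v: 3049, u_from: MB, u_to: B) -> 3049000000
! 5. tally quotient(x: -78) -> 1/104
! 6. tally amplify(x: -60) -> -15/26
! 7. recast express(v: 380, u_from: F, u_to: C) -> 580/3
! 8. tally peek() -> -15/26
! 9. recast express(v: -47, u_from: MB, u_to: KiB) -> -734375/16
! 10. recast express(v: 217, u_from: in, u_to: m) -> 27559/5000
! 11. tally prime(x: 19/8) -> 19/8
! 12. recast express(v: -33, u_from: C, u_to: F) -> -137/5
! 13. tally amplify(x: 31/4) -> 589/32
! 14. recast express(v: 6969, u_from: yd, u_to: mi) -> 6969/1760
! 15. tally amplify(x: -61) -> -35929/32

Answer: acc=-35929/32


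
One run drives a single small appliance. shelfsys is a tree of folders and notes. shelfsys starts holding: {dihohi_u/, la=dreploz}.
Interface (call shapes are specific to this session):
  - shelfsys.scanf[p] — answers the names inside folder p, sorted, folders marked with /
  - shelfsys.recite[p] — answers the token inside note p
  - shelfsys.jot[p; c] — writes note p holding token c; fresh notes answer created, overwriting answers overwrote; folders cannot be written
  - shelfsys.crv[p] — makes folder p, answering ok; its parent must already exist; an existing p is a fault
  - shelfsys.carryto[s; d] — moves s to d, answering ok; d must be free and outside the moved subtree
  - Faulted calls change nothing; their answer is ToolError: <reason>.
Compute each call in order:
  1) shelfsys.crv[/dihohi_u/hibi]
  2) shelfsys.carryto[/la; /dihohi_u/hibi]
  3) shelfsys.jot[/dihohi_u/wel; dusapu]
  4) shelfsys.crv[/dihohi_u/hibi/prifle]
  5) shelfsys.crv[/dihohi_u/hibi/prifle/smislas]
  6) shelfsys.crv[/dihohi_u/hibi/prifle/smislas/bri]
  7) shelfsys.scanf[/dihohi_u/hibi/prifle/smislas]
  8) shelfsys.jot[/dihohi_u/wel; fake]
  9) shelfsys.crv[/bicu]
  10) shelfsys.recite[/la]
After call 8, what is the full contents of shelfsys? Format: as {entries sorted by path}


Answer: {dihohi_u/, dihohi_u/hibi/, dihohi_u/hibi/prifle/, dihohi_u/hibi/prifle/smislas/, dihohi_u/hibi/prifle/smislas/bri/, dihohi_u/wel=fake, la=dreploz}

Derivation:
I try shelfsys.crv passing /dihohi_u/hibi, and get ok.
I call shelfsys.carryto passing /la, /dihohi_u/hibi, — result: ToolError: exists.
I invoke shelfsys.jot passing /dihohi_u/wel, dusapu, yielding created.
I try shelfsys.crv passing /dihohi_u/hibi/prifle, giving ok.
Now I run shelfsys.crv passing /dihohi_u/hibi/prifle/smislas, → ok.
Next I call shelfsys.crv passing /dihohi_u/hibi/prifle/smislas/bri, giving ok.
Then shelfsys.scanf passing /dihohi_u/hibi/prifle/smislas, → [bri/].
I run shelfsys.jot passing /dihohi_u/wel, fake, giving overwrote.
Now I run shelfsys.crv passing /bicu, → ok.
I invoke shelfsys.recite passing /la, giving dreploz.
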